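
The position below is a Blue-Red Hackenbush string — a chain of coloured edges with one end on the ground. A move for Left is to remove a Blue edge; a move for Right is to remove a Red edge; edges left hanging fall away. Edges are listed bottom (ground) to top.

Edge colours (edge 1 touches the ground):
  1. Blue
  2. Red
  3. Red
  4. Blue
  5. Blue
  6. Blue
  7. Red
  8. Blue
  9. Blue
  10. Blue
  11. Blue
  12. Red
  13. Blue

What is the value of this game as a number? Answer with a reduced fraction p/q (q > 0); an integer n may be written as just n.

Prefix values for Blue Red Red Blue Blue Blue Red Blue Blue Blue Blue Red Blue via {L|R} + simplicity:
edge 1 of 13 (Blue): { 0 | — } — 1
edge 2 of 13 (Red): { 0 | 1 } — 1/2
edge 3 of 13 (Red): { 0 | 1/2; 1 } — 1/4
edge 4 of 13 (Blue): { 0; 1/4 | 1/2; 1 } — 3/8
edge 5 of 13 (Blue): { 0; 1/4; 3/8 | 1/2; 1 } — 7/16
edge 6 of 13 (Blue): { 0; 1/4; 3/8; 7/16 | 1/2; 1 } — 15/32
edge 7 of 13 (Red): { 0; 1/4; 3/8; 7/16 | 15/32; 1/2; 1 } — 29/64
edge 8 of 13 (Blue): { 0; 1/4; 3/8; 7/16; 29/64 | 15/32; 1/2; 1 } — 59/128
edge 9 of 13 (Blue): { 0; 1/4; 3/8; 7/16; 29/64; 59/128 | 15/32; 1/2; 1 } — 119/256
edge 10 of 13 (Blue): { 0; 1/4; 3/8; 7/16; 29/64; 59/128; 119/256 | 15/32; 1/2; 1 } — 239/512
edge 11 of 13 (Blue): { 0; 1/4; 3/8; 7/16; 29/64; 59/128; 119/256; 239/512 | 15/32; 1/2; 1 } — 479/1024
edge 12 of 13 (Red): { 0; 1/4; 3/8; 7/16; 29/64; 59/128; 119/256; 239/512 | 479/1024; 15/32; 1/2; 1 } — 957/2048
edge 13 of 13 (Blue): { 0; 1/4; 3/8; 7/16; 29/64; 59/128; 119/256; 239/512; 957/2048 | 479/1024; 15/32; 1/2; 1 } — 1915/4096

1915/4096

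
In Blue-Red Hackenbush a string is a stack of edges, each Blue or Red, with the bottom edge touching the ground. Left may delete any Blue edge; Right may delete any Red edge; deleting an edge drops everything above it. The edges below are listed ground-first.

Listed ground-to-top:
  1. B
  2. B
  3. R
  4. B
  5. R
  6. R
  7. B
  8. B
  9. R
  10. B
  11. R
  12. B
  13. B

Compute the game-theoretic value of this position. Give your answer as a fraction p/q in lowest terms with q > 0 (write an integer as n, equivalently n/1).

g_1 [B]  L=[0]  R=[∅]  ⇒ 1
g_2 [BB]  L=[0, 1]  R=[∅]  ⇒ 2
g_3 [BBR]  L=[0, 1]  R=[2]  ⇒ 3/2
g_4 [BBRB]  L=[0, 1, 3/2]  R=[2]  ⇒ 7/4
g_5 [BBRBR]  L=[0, 1, 3/2]  R=[7/4, 2]  ⇒ 13/8
g_6 [BBRBRR]  L=[0, 1, 3/2]  R=[13/8, 7/4, 2]  ⇒ 25/16
g_7 [BBRBRRB]  L=[0, 1, 3/2, 25/16]  R=[13/8, 7/4, 2]  ⇒ 51/32
g_8 [BBRBRRBB]  L=[0, 1, 3/2, 25/16, 51/32]  R=[13/8, 7/4, 2]  ⇒ 103/64
g_9 [BBRBRRBBR]  L=[0, 1, 3/2, 25/16, 51/32]  R=[103/64, 13/8, 7/4, 2]  ⇒ 205/128
g_10 [BBRBRRBBRB]  L=[0, 1, 3/2, 25/16, 51/32, 205/128]  R=[103/64, 13/8, 7/4, 2]  ⇒ 411/256
g_11 [BBRBRRBBRBR]  L=[0, 1, 3/2, 25/16, 51/32, 205/128]  R=[411/256, 103/64, 13/8, 7/4, 2]  ⇒ 821/512
g_12 [BBRBRRBBRBRB]  L=[0, 1, 3/2, 25/16, 51/32, 205/128, 821/512]  R=[411/256, 103/64, 13/8, 7/4, 2]  ⇒ 1643/1024
g_13 [BBRBRRBBRBRBB]  L=[0, 1, 3/2, 25/16, 51/32, 205/128, 821/512, 1643/1024]  R=[411/256, 103/64, 13/8, 7/4, 2]  ⇒ 3287/2048

3287/2048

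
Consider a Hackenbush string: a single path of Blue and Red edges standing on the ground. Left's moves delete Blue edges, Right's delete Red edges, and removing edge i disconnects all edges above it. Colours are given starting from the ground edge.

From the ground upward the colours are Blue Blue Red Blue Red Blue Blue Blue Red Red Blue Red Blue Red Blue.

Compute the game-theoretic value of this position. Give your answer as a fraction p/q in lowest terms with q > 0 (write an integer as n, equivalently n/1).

14123/8192

1 of 15 · B · max L 0 · min R +∞ gives 1
2 of 15 · BB · max L 1 · min R +∞ gives 2
3 of 15 · BBR · max L 1 · min R 2 gives 3/2
4 of 15 · BBRB · max L 3/2 · min R 2 gives 7/4
5 of 15 · BBRBR · max L 3/2 · min R 7/4 gives 13/8
6 of 15 · BBRBRB · max L 13/8 · min R 7/4 gives 27/16
7 of 15 · BBRBRBB · max L 27/16 · min R 7/4 gives 55/32
8 of 15 · BBRBRBBB · max L 55/32 · min R 7/4 gives 111/64
9 of 15 · BBRBRBBBR · max L 55/32 · min R 111/64 gives 221/128
10 of 15 · BBRBRBBBRR · max L 55/32 · min R 221/128 gives 441/256
11 of 15 · BBRBRBBBRRB · max L 441/256 · min R 221/128 gives 883/512
12 of 15 · BBRBRBBBRRBR · max L 441/256 · min R 883/512 gives 1765/1024
13 of 15 · BBRBRBBBRRBRB · max L 1765/1024 · min R 883/512 gives 3531/2048
14 of 15 · BBRBRBBBRRBRBR · max L 1765/1024 · min R 3531/2048 gives 7061/4096
15 of 15 · BBRBRBBBRRBRBRB · max L 7061/4096 · min R 3531/2048 gives 14123/8192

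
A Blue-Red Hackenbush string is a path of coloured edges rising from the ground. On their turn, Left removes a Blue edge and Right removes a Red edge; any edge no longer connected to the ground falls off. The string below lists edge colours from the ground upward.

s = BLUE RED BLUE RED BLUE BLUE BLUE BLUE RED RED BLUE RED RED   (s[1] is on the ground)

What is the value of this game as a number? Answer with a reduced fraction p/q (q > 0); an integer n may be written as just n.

1 of 13 · B · max L 0 · min R +∞ = 1
2 of 13 · BR · max L 0 · min R 1 = 1/2
3 of 13 · BRB · max L 1/2 · min R 1 = 3/4
4 of 13 · BRBR · max L 1/2 · min R 3/4 = 5/8
5 of 13 · BRBRB · max L 5/8 · min R 3/4 = 11/16
6 of 13 · BRBRBB · max L 11/16 · min R 3/4 = 23/32
7 of 13 · BRBRBBB · max L 23/32 · min R 3/4 = 47/64
8 of 13 · BRBRBBBB · max L 47/64 · min R 3/4 = 95/128
9 of 13 · BRBRBBBBR · max L 47/64 · min R 95/128 = 189/256
10 of 13 · BRBRBBBBRR · max L 47/64 · min R 189/256 = 377/512
11 of 13 · BRBRBBBBRRB · max L 377/512 · min R 189/256 = 755/1024
12 of 13 · BRBRBBBBRRBR · max L 377/512 · min R 755/1024 = 1509/2048
13 of 13 · BRBRBBBBRRBRR · max L 377/512 · min R 1509/2048 = 3017/4096

3017/4096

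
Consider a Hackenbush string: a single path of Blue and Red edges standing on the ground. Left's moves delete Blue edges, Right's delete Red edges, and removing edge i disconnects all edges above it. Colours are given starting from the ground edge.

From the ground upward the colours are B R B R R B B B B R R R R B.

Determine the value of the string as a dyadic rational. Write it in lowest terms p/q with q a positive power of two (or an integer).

5059/8192

g_1 [B]  L=[0]  R=[·]  → 1
g_2 [BR]  L=[0]  R=[1]  → 1/2
g_3 [BRB]  L=[0, 1/2]  R=[1]  → 3/4
g_4 [BRBR]  L=[0, 1/2]  R=[3/4, 1]  → 5/8
g_5 [BRBRR]  L=[0, 1/2]  R=[5/8, 3/4, 1]  → 9/16
g_6 [BRBRRB]  L=[0, 1/2, 9/16]  R=[5/8, 3/4, 1]  → 19/32
g_7 [BRBRRBB]  L=[0, 1/2, 9/16, 19/32]  R=[5/8, 3/4, 1]  → 39/64
g_8 [BRBRRBBB]  L=[0, 1/2, 9/16, 19/32, 39/64]  R=[5/8, 3/4, 1]  → 79/128
g_9 [BRBRRBBBB]  L=[0, 1/2, 9/16, 19/32, 39/64, 79/128]  R=[5/8, 3/4, 1]  → 159/256
g_10 [BRBRRBBBBR]  L=[0, 1/2, 9/16, 19/32, 39/64, 79/128]  R=[159/256, 5/8, 3/4, 1]  → 317/512
g_11 [BRBRRBBBBRR]  L=[0, 1/2, 9/16, 19/32, 39/64, 79/128]  R=[317/512, 159/256, 5/8, 3/4, 1]  → 633/1024
g_12 [BRBRRBBBBRRR]  L=[0, 1/2, 9/16, 19/32, 39/64, 79/128]  R=[633/1024, 317/512, 159/256, 5/8, 3/4, 1]  → 1265/2048
g_13 [BRBRRBBBBRRRR]  L=[0, 1/2, 9/16, 19/32, 39/64, 79/128]  R=[1265/2048, 633/1024, 317/512, 159/256, 5/8, 3/4, 1]  → 2529/4096
g_14 [BRBRRBBBBRRRRB]  L=[0, 1/2, 9/16, 19/32, 39/64, 79/128, 2529/4096]  R=[1265/2048, 633/1024, 317/512, 159/256, 5/8, 3/4, 1]  → 5059/8192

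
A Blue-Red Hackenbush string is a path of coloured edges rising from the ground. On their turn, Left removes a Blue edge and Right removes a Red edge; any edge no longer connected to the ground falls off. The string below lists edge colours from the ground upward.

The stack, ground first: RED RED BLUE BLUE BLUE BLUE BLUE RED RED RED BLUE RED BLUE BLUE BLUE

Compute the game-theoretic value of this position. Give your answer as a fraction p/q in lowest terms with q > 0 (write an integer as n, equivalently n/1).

-8657/8192

Build v(s[:k]) for k = 1..15, string s = RED RED BLUE BLUE BLUE BLUE BLUE RED RED RED BLUE RED BLUE BLUE BLUE.
R: Left {  }, Right { 0 } -> simplest -1
RR: Left {  }, Right { -1 0 } -> simplest -2
RRB: Left { -2 }, Right { -1 0 } -> simplest -3/2
RRBB: Left { -2 -3/2 }, Right { -1 0 } -> simplest -5/4
RRBBB: Left { -2 -3/2 -5/4 }, Right { -1 0 } -> simplest -9/8
RRBBBB: Left { -2 -3/2 -5/4 -9/8 }, Right { -1 0 } -> simplest -17/16
RRBBBBB: Left { -2 -3/2 -5/4 -9/8 -17/16 }, Right { -1 0 } -> simplest -33/32
RRBBBBBR: Left { -2 -3/2 -5/4 -9/8 -17/16 }, Right { -33/32 -1 0 } -> simplest -67/64
RRBBBBBRR: Left { -2 -3/2 -5/4 -9/8 -17/16 }, Right { -67/64 -33/32 -1 0 } -> simplest -135/128
RRBBBBBRRR: Left { -2 -3/2 -5/4 -9/8 -17/16 }, Right { -135/128 -67/64 -33/32 -1 0 } -> simplest -271/256
RRBBBBBRRRB: Left { -2 -3/2 -5/4 -9/8 -17/16 -271/256 }, Right { -135/128 -67/64 -33/32 -1 0 } -> simplest -541/512
RRBBBBBRRRBR: Left { -2 -3/2 -5/4 -9/8 -17/16 -271/256 }, Right { -541/512 -135/128 -67/64 -33/32 -1 0 } -> simplest -1083/1024
RRBBBBBRRRBRB: Left { -2 -3/2 -5/4 -9/8 -17/16 -271/256 -1083/1024 }, Right { -541/512 -135/128 -67/64 -33/32 -1 0 } -> simplest -2165/2048
RRBBBBBRRRBRBB: Left { -2 -3/2 -5/4 -9/8 -17/16 -271/256 -1083/1024 -2165/2048 }, Right { -541/512 -135/128 -67/64 -33/32 -1 0 } -> simplest -4329/4096
RRBBBBBRRRBRBBB: Left { -2 -3/2 -5/4 -9/8 -17/16 -271/256 -1083/1024 -2165/2048 -4329/4096 }, Right { -541/512 -135/128 -67/64 -33/32 -1 0 } -> simplest -8657/8192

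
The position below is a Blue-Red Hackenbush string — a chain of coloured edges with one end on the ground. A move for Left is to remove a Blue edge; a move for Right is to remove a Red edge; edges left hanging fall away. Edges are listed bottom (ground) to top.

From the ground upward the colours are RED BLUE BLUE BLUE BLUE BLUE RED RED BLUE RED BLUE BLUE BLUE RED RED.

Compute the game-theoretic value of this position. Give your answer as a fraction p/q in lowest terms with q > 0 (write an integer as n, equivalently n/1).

Build value(s[:k]) for k = 1..15, string s = RED BLUE BLUE BLUE BLUE BLUE RED RED BLUE RED BLUE BLUE BLUE RED RED.
1 of 15 · R · max L −∞ · min R 0 => -1
2 of 15 · RB · max L -1 · min R 0 => -1/2
3 of 15 · RBB · max L -1/2 · min R 0 => -1/4
4 of 15 · RBBB · max L -1/4 · min R 0 => -1/8
5 of 15 · RBBBB · max L -1/8 · min R 0 => -1/16
6 of 15 · RBBBBB · max L -1/16 · min R 0 => -1/32
7 of 15 · RBBBBBR · max L -1/16 · min R -1/32 => -3/64
8 of 15 · RBBBBBRR · max L -1/16 · min R -3/64 => -7/128
9 of 15 · RBBBBBRRB · max L -7/128 · min R -3/64 => -13/256
10 of 15 · RBBBBBRRBR · max L -7/128 · min R -13/256 => -27/512
11 of 15 · RBBBBBRRBRB · max L -27/512 · min R -13/256 => -53/1024
12 of 15 · RBBBBBRRBRBB · max L -53/1024 · min R -13/256 => -105/2048
13 of 15 · RBBBBBRRBRBBB · max L -105/2048 · min R -13/256 => -209/4096
14 of 15 · RBBBBBRRBRBBBR · max L -105/2048 · min R -209/4096 => -419/8192
15 of 15 · RBBBBBRRBRBBBRR · max L -105/2048 · min R -419/8192 => -839/16384

-839/16384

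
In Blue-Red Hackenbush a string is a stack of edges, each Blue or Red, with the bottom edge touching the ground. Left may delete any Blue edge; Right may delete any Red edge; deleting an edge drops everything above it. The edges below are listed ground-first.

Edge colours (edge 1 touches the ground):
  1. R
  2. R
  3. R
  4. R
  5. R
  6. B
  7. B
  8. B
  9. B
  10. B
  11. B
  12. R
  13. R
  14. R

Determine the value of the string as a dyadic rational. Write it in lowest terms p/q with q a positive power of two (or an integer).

Build g(s[:k]) for k = 1..14, string s = R R R R R B B B B B B R R R.
R: Left { ∅ }, Right { 0 } ⇒ simplest -1
RR: Left { ∅ }, Right { -1,0 } ⇒ simplest -2
RRR: Left { ∅ }, Right { -2,-1,0 } ⇒ simplest -3
RRRR: Left { ∅ }, Right { -3,-2,-1,0 } ⇒ simplest -4
RRRRR: Left { ∅ }, Right { -4,-3,-2,-1,0 } ⇒ simplest -5
RRRRRB: Left { -5 }, Right { -4,-3,-2,-1,0 } ⇒ simplest -9/2
RRRRRBB: Left { -5,-9/2 }, Right { -4,-3,-2,-1,0 } ⇒ simplest -17/4
RRRRRBBB: Left { -5,-9/2,-17/4 }, Right { -4,-3,-2,-1,0 } ⇒ simplest -33/8
RRRRRBBBB: Left { -5,-9/2,-17/4,-33/8 }, Right { -4,-3,-2,-1,0 } ⇒ simplest -65/16
RRRRRBBBBB: Left { -5,-9/2,-17/4,-33/8,-65/16 }, Right { -4,-3,-2,-1,0 } ⇒ simplest -129/32
RRRRRBBBBBB: Left { -5,-9/2,-17/4,-33/8,-65/16,-129/32 }, Right { -4,-3,-2,-1,0 } ⇒ simplest -257/64
RRRRRBBBBBBR: Left { -5,-9/2,-17/4,-33/8,-65/16,-129/32 }, Right { -257/64,-4,-3,-2,-1,0 } ⇒ simplest -515/128
RRRRRBBBBBBRR: Left { -5,-9/2,-17/4,-33/8,-65/16,-129/32 }, Right { -515/128,-257/64,-4,-3,-2,-1,0 } ⇒ simplest -1031/256
RRRRRBBBBBBRRR: Left { -5,-9/2,-17/4,-33/8,-65/16,-129/32 }, Right { -1031/256,-515/128,-257/64,-4,-3,-2,-1,0 } ⇒ simplest -2063/512

-2063/512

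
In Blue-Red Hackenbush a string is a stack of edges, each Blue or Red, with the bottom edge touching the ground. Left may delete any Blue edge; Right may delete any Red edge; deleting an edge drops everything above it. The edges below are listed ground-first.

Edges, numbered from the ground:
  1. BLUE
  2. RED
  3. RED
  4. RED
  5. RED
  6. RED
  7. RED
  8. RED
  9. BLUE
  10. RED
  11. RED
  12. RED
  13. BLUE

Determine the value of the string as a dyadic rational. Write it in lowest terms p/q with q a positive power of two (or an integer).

G(B) = { 0 | (no moves) } -> 1
G(BR) = { 0 | 1 } -> 1/2
G(BRR) = { 0 | 1/2; 1 } -> 1/4
G(BRRR) = { 0 | 1/4; 1/2; 1 } -> 1/8
G(BRRRR) = { 0 | 1/8; 1/4; 1/2; 1 } -> 1/16
G(BRRRRR) = { 0 | 1/16; 1/8; 1/4; 1/2; 1 } -> 1/32
G(BRRRRRR) = { 0 | 1/32; 1/16; 1/8; 1/4; 1/2; 1 } -> 1/64
G(BRRRRRRR) = { 0 | 1/64; 1/32; 1/16; 1/8; 1/4; 1/2; 1 } -> 1/128
G(BRRRRRRRB) = { 0; 1/128 | 1/64; 1/32; 1/16; 1/8; 1/4; 1/2; 1 } -> 3/256
G(BRRRRRRRBR) = { 0; 1/128 | 3/256; 1/64; 1/32; 1/16; 1/8; 1/4; 1/2; 1 } -> 5/512
G(BRRRRRRRBRR) = { 0; 1/128 | 5/512; 3/256; 1/64; 1/32; 1/16; 1/8; 1/4; 1/2; 1 } -> 9/1024
G(BRRRRRRRBRRR) = { 0; 1/128 | 9/1024; 5/512; 3/256; 1/64; 1/32; 1/16; 1/8; 1/4; 1/2; 1 } -> 17/2048
G(BRRRRRRRBRRRB) = { 0; 1/128; 17/2048 | 9/1024; 5/512; 3/256; 1/64; 1/32; 1/16; 1/8; 1/4; 1/2; 1 } -> 35/4096

35/4096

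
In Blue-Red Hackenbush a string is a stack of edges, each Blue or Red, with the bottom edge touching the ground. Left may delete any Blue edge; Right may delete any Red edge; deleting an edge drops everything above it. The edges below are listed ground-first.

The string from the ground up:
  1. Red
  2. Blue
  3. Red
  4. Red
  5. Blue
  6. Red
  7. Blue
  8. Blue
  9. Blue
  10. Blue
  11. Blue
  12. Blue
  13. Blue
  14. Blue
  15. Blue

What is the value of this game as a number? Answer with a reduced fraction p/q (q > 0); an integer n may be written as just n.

1 of 15 · R · max L −∞ · min R 0 -> -1
2 of 15 · RB · max L -1 · min R 0 -> -1/2
3 of 15 · RBR · max L -1 · min R -1/2 -> -3/4
4 of 15 · RBRR · max L -1 · min R -3/4 -> -7/8
5 of 15 · RBRRB · max L -7/8 · min R -3/4 -> -13/16
6 of 15 · RBRRBR · max L -7/8 · min R -13/16 -> -27/32
7 of 15 · RBRRBRB · max L -27/32 · min R -13/16 -> -53/64
8 of 15 · RBRRBRBB · max L -53/64 · min R -13/16 -> -105/128
9 of 15 · RBRRBRBBB · max L -105/128 · min R -13/16 -> -209/256
10 of 15 · RBRRBRBBBB · max L -209/256 · min R -13/16 -> -417/512
11 of 15 · RBRRBRBBBBB · max L -417/512 · min R -13/16 -> -833/1024
12 of 15 · RBRRBRBBBBBB · max L -833/1024 · min R -13/16 -> -1665/2048
13 of 15 · RBRRBRBBBBBBB · max L -1665/2048 · min R -13/16 -> -3329/4096
14 of 15 · RBRRBRBBBBBBBB · max L -3329/4096 · min R -13/16 -> -6657/8192
15 of 15 · RBRRBRBBBBBBBBB · max L -6657/8192 · min R -13/16 -> -13313/16384

-13313/16384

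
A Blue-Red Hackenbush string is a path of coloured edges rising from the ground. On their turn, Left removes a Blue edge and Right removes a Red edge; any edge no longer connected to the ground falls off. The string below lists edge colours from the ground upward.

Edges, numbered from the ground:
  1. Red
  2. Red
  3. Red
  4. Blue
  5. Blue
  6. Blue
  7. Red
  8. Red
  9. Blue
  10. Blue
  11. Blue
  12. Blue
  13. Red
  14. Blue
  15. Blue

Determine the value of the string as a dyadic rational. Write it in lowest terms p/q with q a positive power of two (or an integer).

-8969/4096

Build value(s[:k]) for k = 1..15, string s = Red Red Red Blue Blue Blue Red Red Blue Blue Blue Blue Red Blue Blue.
edge 1 of 15 (Red): { (no moves) | 0 } ⇒ -1
edge 2 of 15 (Red): { (no moves) | -1, 0 } ⇒ -2
edge 3 of 15 (Red): { (no moves) | -2, -1, 0 } ⇒ -3
edge 4 of 15 (Blue): { -3 | -2, -1, 0 } ⇒ -5/2
edge 5 of 15 (Blue): { -3, -5/2 | -2, -1, 0 } ⇒ -9/4
edge 6 of 15 (Blue): { -3, -5/2, -9/4 | -2, -1, 0 } ⇒ -17/8
edge 7 of 15 (Red): { -3, -5/2, -9/4 | -17/8, -2, -1, 0 } ⇒ -35/16
edge 8 of 15 (Red): { -3, -5/2, -9/4 | -35/16, -17/8, -2, -1, 0 } ⇒ -71/32
edge 9 of 15 (Blue): { -3, -5/2, -9/4, -71/32 | -35/16, -17/8, -2, -1, 0 } ⇒ -141/64
edge 10 of 15 (Blue): { -3, -5/2, -9/4, -71/32, -141/64 | -35/16, -17/8, -2, -1, 0 } ⇒ -281/128
edge 11 of 15 (Blue): { -3, -5/2, -9/4, -71/32, -141/64, -281/128 | -35/16, -17/8, -2, -1, 0 } ⇒ -561/256
edge 12 of 15 (Blue): { -3, -5/2, -9/4, -71/32, -141/64, -281/128, -561/256 | -35/16, -17/8, -2, -1, 0 } ⇒ -1121/512
edge 13 of 15 (Red): { -3, -5/2, -9/4, -71/32, -141/64, -281/128, -561/256 | -1121/512, -35/16, -17/8, -2, -1, 0 } ⇒ -2243/1024
edge 14 of 15 (Blue): { -3, -5/2, -9/4, -71/32, -141/64, -281/128, -561/256, -2243/1024 | -1121/512, -35/16, -17/8, -2, -1, 0 } ⇒ -4485/2048
edge 15 of 15 (Blue): { -3, -5/2, -9/4, -71/32, -141/64, -281/128, -561/256, -2243/1024, -4485/2048 | -1121/512, -35/16, -17/8, -2, -1, 0 } ⇒ -8969/4096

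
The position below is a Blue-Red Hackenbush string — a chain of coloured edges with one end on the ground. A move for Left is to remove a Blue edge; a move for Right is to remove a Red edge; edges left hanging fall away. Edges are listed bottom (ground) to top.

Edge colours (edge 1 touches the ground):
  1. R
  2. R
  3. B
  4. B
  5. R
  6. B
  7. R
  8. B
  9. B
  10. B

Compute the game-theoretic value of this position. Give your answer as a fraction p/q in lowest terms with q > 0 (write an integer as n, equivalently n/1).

-337/256

Build v(s[:k]) for k = 1..10, string s = R R B B R B R B B B.
edge 1 of 10 (R): { — | 0 } → -1
edge 2 of 10 (R): { — | -1; 0 } → -2
edge 3 of 10 (B): { -2 | -1; 0 } → -3/2
edge 4 of 10 (B): { -2; -3/2 | -1; 0 } → -5/4
edge 5 of 10 (R): { -2; -3/2 | -5/4; -1; 0 } → -11/8
edge 6 of 10 (B): { -2; -3/2; -11/8 | -5/4; -1; 0 } → -21/16
edge 7 of 10 (R): { -2; -3/2; -11/8 | -21/16; -5/4; -1; 0 } → -43/32
edge 8 of 10 (B): { -2; -3/2; -11/8; -43/32 | -21/16; -5/4; -1; 0 } → -85/64
edge 9 of 10 (B): { -2; -3/2; -11/8; -43/32; -85/64 | -21/16; -5/4; -1; 0 } → -169/128
edge 10 of 10 (B): { -2; -3/2; -11/8; -43/32; -85/64; -169/128 | -21/16; -5/4; -1; 0 } → -337/256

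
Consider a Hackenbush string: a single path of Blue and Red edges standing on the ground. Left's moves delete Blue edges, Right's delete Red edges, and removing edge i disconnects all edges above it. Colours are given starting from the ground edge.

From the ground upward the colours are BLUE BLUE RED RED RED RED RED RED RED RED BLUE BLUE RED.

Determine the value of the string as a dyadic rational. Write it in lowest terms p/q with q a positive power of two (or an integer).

step 1: add BLUE to get B; options L={ 0 } R={ none } gives 1
step 2: add BLUE to get BB; options L={ 0; 1 } R={ none } gives 2
step 3: add RED to get BBR; options L={ 0; 1 } R={ 2 } gives 3/2
step 4: add RED to get BBRR; options L={ 0; 1 } R={ 3/2; 2 } gives 5/4
step 5: add RED to get BBRRR; options L={ 0; 1 } R={ 5/4; 3/2; 2 } gives 9/8
step 6: add RED to get BBRRRR; options L={ 0; 1 } R={ 9/8; 5/4; 3/2; 2 } gives 17/16
step 7: add RED to get BBRRRRR; options L={ 0; 1 } R={ 17/16; 9/8; 5/4; 3/2; 2 } gives 33/32
step 8: add RED to get BBRRRRRR; options L={ 0; 1 } R={ 33/32; 17/16; 9/8; 5/4; 3/2; 2 } gives 65/64
step 9: add RED to get BBRRRRRRR; options L={ 0; 1 } R={ 65/64; 33/32; 17/16; 9/8; 5/4; 3/2; 2 } gives 129/128
step 10: add RED to get BBRRRRRRRR; options L={ 0; 1 } R={ 129/128; 65/64; 33/32; 17/16; 9/8; 5/4; 3/2; 2 } gives 257/256
step 11: add BLUE to get BBRRRRRRRRB; options L={ 0; 1; 257/256 } R={ 129/128; 65/64; 33/32; 17/16; 9/8; 5/4; 3/2; 2 } gives 515/512
step 12: add BLUE to get BBRRRRRRRRBB; options L={ 0; 1; 257/256; 515/512 } R={ 129/128; 65/64; 33/32; 17/16; 9/8; 5/4; 3/2; 2 } gives 1031/1024
step 13: add RED to get BBRRRRRRRRBBR; options L={ 0; 1; 257/256; 515/512 } R={ 1031/1024; 129/128; 65/64; 33/32; 17/16; 9/8; 5/4; 3/2; 2 } gives 2061/2048

2061/2048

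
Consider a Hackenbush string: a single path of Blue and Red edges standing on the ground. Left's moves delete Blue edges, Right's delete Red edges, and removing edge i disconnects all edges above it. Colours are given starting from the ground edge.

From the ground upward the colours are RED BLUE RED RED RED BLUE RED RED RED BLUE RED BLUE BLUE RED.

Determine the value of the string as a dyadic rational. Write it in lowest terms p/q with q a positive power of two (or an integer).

Prefix values for RED BLUE RED RED RED BLUE RED RED RED BLUE RED BLUE BLUE RED via {L|R} + simplicity:
1 of 14 · R · max L −∞ · min R 0 — -1
2 of 14 · RB · max L -1 · min R 0 — -1/2
3 of 14 · RBR · max L -1 · min R -1/2 — -3/4
4 of 14 · RBRR · max L -1 · min R -3/4 — -7/8
5 of 14 · RBRRR · max L -1 · min R -7/8 — -15/16
6 of 14 · RBRRRB · max L -15/16 · min R -7/8 — -29/32
7 of 14 · RBRRRBR · max L -15/16 · min R -29/32 — -59/64
8 of 14 · RBRRRBRR · max L -15/16 · min R -59/64 — -119/128
9 of 14 · RBRRRBRRR · max L -15/16 · min R -119/128 — -239/256
10 of 14 · RBRRRBRRRB · max L -239/256 · min R -119/128 — -477/512
11 of 14 · RBRRRBRRRBR · max L -239/256 · min R -477/512 — -955/1024
12 of 14 · RBRRRBRRRBRB · max L -955/1024 · min R -477/512 — -1909/2048
13 of 14 · RBRRRBRRRBRBB · max L -1909/2048 · min R -477/512 — -3817/4096
14 of 14 · RBRRRBRRRBRBBR · max L -1909/2048 · min R -3817/4096 — -7635/8192

-7635/8192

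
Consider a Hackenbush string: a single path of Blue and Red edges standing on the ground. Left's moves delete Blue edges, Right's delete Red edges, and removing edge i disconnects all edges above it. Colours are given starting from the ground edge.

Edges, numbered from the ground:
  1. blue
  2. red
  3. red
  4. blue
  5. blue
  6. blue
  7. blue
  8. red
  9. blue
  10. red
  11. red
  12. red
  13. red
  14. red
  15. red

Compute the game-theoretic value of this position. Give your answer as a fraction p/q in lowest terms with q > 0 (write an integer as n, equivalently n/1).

Prefix values for blue red red blue blue blue blue red blue red red red red red red via {L|R} + simplicity:
edge 1 of 15 (blue): { 0 | · } gives 1
edge 2 of 15 (red): { 0 | 1 } gives 1/2
edge 3 of 15 (red): { 0 | 1/2; 1 } gives 1/4
edge 4 of 15 (blue): { 0; 1/4 | 1/2; 1 } gives 3/8
edge 5 of 15 (blue): { 0; 1/4; 3/8 | 1/2; 1 } gives 7/16
edge 6 of 15 (blue): { 0; 1/4; 3/8; 7/16 | 1/2; 1 } gives 15/32
edge 7 of 15 (blue): { 0; 1/4; 3/8; 7/16; 15/32 | 1/2; 1 } gives 31/64
edge 8 of 15 (red): { 0; 1/4; 3/8; 7/16; 15/32 | 31/64; 1/2; 1 } gives 61/128
edge 9 of 15 (blue): { 0; 1/4; 3/8; 7/16; 15/32; 61/128 | 31/64; 1/2; 1 } gives 123/256
edge 10 of 15 (red): { 0; 1/4; 3/8; 7/16; 15/32; 61/128 | 123/256; 31/64; 1/2; 1 } gives 245/512
edge 11 of 15 (red): { 0; 1/4; 3/8; 7/16; 15/32; 61/128 | 245/512; 123/256; 31/64; 1/2; 1 } gives 489/1024
edge 12 of 15 (red): { 0; 1/4; 3/8; 7/16; 15/32; 61/128 | 489/1024; 245/512; 123/256; 31/64; 1/2; 1 } gives 977/2048
edge 13 of 15 (red): { 0; 1/4; 3/8; 7/16; 15/32; 61/128 | 977/2048; 489/1024; 245/512; 123/256; 31/64; 1/2; 1 } gives 1953/4096
edge 14 of 15 (red): { 0; 1/4; 3/8; 7/16; 15/32; 61/128 | 1953/4096; 977/2048; 489/1024; 245/512; 123/256; 31/64; 1/2; 1 } gives 3905/8192
edge 15 of 15 (red): { 0; 1/4; 3/8; 7/16; 15/32; 61/128 | 3905/8192; 1953/4096; 977/2048; 489/1024; 245/512; 123/256; 31/64; 1/2; 1 } gives 7809/16384

7809/16384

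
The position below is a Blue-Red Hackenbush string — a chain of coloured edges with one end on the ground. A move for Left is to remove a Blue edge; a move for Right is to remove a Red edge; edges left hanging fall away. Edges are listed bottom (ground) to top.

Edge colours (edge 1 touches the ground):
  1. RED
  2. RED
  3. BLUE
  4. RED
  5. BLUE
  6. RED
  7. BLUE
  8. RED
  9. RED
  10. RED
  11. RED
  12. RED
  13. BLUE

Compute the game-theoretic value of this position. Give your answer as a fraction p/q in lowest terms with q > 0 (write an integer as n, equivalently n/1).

-3453/2048

R: Left { — }, Right { 0 } so simplest -1
RR: Left { — }, Right { -1; 0 } so simplest -2
RRB: Left { -2 }, Right { -1; 0 } so simplest -3/2
RRBR: Left { -2 }, Right { -3/2; -1; 0 } so simplest -7/4
RRBRB: Left { -2; -7/4 }, Right { -3/2; -1; 0 } so simplest -13/8
RRBRBR: Left { -2; -7/4 }, Right { -13/8; -3/2; -1; 0 } so simplest -27/16
RRBRBRB: Left { -2; -7/4; -27/16 }, Right { -13/8; -3/2; -1; 0 } so simplest -53/32
RRBRBRBR: Left { -2; -7/4; -27/16 }, Right { -53/32; -13/8; -3/2; -1; 0 } so simplest -107/64
RRBRBRBRR: Left { -2; -7/4; -27/16 }, Right { -107/64; -53/32; -13/8; -3/2; -1; 0 } so simplest -215/128
RRBRBRBRRR: Left { -2; -7/4; -27/16 }, Right { -215/128; -107/64; -53/32; -13/8; -3/2; -1; 0 } so simplest -431/256
RRBRBRBRRRR: Left { -2; -7/4; -27/16 }, Right { -431/256; -215/128; -107/64; -53/32; -13/8; -3/2; -1; 0 } so simplest -863/512
RRBRBRBRRRRR: Left { -2; -7/4; -27/16 }, Right { -863/512; -431/256; -215/128; -107/64; -53/32; -13/8; -3/2; -1; 0 } so simplest -1727/1024
RRBRBRBRRRRRB: Left { -2; -7/4; -27/16; -1727/1024 }, Right { -863/512; -431/256; -215/128; -107/64; -53/32; -13/8; -3/2; -1; 0 } so simplest -3453/2048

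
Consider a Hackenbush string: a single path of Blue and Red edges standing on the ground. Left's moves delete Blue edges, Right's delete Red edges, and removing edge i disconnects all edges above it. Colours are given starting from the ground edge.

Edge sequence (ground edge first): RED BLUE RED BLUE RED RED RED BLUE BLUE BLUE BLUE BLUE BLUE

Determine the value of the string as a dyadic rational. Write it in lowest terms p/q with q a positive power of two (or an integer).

-2945/4096

Recurse on prefixes of the 13-edge string RED BLUE RED BLUE RED RED RED BLUE BLUE BLUE BLUE BLUE BLUE:
g_1 [R]  L=[·]  R=[0]  gives -1
g_2 [RB]  L=[-1]  R=[0]  gives -1/2
g_3 [RBR]  L=[-1]  R=[-1/2 0]  gives -3/4
g_4 [RBRB]  L=[-1 -3/4]  R=[-1/2 0]  gives -5/8
g_5 [RBRBR]  L=[-1 -3/4]  R=[-5/8 -1/2 0]  gives -11/16
g_6 [RBRBRR]  L=[-1 -3/4]  R=[-11/16 -5/8 -1/2 0]  gives -23/32
g_7 [RBRBRRR]  L=[-1 -3/4]  R=[-23/32 -11/16 -5/8 -1/2 0]  gives -47/64
g_8 [RBRBRRRB]  L=[-1 -3/4 -47/64]  R=[-23/32 -11/16 -5/8 -1/2 0]  gives -93/128
g_9 [RBRBRRRBB]  L=[-1 -3/4 -47/64 -93/128]  R=[-23/32 -11/16 -5/8 -1/2 0]  gives -185/256
g_10 [RBRBRRRBBB]  L=[-1 -3/4 -47/64 -93/128 -185/256]  R=[-23/32 -11/16 -5/8 -1/2 0]  gives -369/512
g_11 [RBRBRRRBBBB]  L=[-1 -3/4 -47/64 -93/128 -185/256 -369/512]  R=[-23/32 -11/16 -5/8 -1/2 0]  gives -737/1024
g_12 [RBRBRRRBBBBB]  L=[-1 -3/4 -47/64 -93/128 -185/256 -369/512 -737/1024]  R=[-23/32 -11/16 -5/8 -1/2 0]  gives -1473/2048
g_13 [RBRBRRRBBBBBB]  L=[-1 -3/4 -47/64 -93/128 -185/256 -369/512 -737/1024 -1473/2048]  R=[-23/32 -11/16 -5/8 -1/2 0]  gives -2945/4096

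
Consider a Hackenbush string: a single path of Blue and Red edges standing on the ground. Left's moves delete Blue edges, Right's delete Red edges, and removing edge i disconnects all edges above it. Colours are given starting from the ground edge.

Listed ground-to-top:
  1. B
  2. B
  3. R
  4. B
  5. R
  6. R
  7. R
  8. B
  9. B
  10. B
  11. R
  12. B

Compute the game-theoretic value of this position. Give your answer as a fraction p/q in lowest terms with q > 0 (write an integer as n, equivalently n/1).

1595/1024

v(B) = { 0 | none } so 1
v(BB) = { 0,1 | none } so 2
v(BBR) = { 0,1 | 2 } so 3/2
v(BBRB) = { 0,1,3/2 | 2 } so 7/4
v(BBRBR) = { 0,1,3/2 | 7/4,2 } so 13/8
v(BBRBRR) = { 0,1,3/2 | 13/8,7/4,2 } so 25/16
v(BBRBRRR) = { 0,1,3/2 | 25/16,13/8,7/4,2 } so 49/32
v(BBRBRRRB) = { 0,1,3/2,49/32 | 25/16,13/8,7/4,2 } so 99/64
v(BBRBRRRBB) = { 0,1,3/2,49/32,99/64 | 25/16,13/8,7/4,2 } so 199/128
v(BBRBRRRBBB) = { 0,1,3/2,49/32,99/64,199/128 | 25/16,13/8,7/4,2 } so 399/256
v(BBRBRRRBBBR) = { 0,1,3/2,49/32,99/64,199/128 | 399/256,25/16,13/8,7/4,2 } so 797/512
v(BBRBRRRBBBRB) = { 0,1,3/2,49/32,99/64,199/128,797/512 | 399/256,25/16,13/8,7/4,2 } so 1595/1024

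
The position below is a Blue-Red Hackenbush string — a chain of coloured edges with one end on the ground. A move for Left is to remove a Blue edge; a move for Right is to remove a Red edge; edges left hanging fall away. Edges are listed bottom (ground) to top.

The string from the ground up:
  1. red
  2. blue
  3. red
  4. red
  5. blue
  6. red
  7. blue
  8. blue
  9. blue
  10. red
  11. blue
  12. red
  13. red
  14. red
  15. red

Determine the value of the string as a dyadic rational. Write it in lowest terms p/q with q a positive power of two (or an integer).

Recurse on prefixes of the 15-edge string red blue red red blue red blue blue blue red blue red red red red:
G(r) = { none | 0 } => -1
G(rb) = { -1 | 0 } => -1/2
G(rbr) = { -1 | -1/2,0 } => -3/4
G(rbrr) = { -1 | -3/4,-1/2,0 } => -7/8
G(rbrrb) = { -1,-7/8 | -3/4,-1/2,0 } => -13/16
G(rbrrbr) = { -1,-7/8 | -13/16,-3/4,-1/2,0 } => -27/32
G(rbrrbrb) = { -1,-7/8,-27/32 | -13/16,-3/4,-1/2,0 } => -53/64
G(rbrrbrbb) = { -1,-7/8,-27/32,-53/64 | -13/16,-3/4,-1/2,0 } => -105/128
G(rbrrbrbbb) = { -1,-7/8,-27/32,-53/64,-105/128 | -13/16,-3/4,-1/2,0 } => -209/256
G(rbrrbrbbbr) = { -1,-7/8,-27/32,-53/64,-105/128 | -209/256,-13/16,-3/4,-1/2,0 } => -419/512
G(rbrrbrbbbrb) = { -1,-7/8,-27/32,-53/64,-105/128,-419/512 | -209/256,-13/16,-3/4,-1/2,0 } => -837/1024
G(rbrrbrbbbrbr) = { -1,-7/8,-27/32,-53/64,-105/128,-419/512 | -837/1024,-209/256,-13/16,-3/4,-1/2,0 } => -1675/2048
G(rbrrbrbbbrbrr) = { -1,-7/8,-27/32,-53/64,-105/128,-419/512 | -1675/2048,-837/1024,-209/256,-13/16,-3/4,-1/2,0 } => -3351/4096
G(rbrrbrbbbrbrrr) = { -1,-7/8,-27/32,-53/64,-105/128,-419/512 | -3351/4096,-1675/2048,-837/1024,-209/256,-13/16,-3/4,-1/2,0 } => -6703/8192
G(rbrrbrbbbrbrrrr) = { -1,-7/8,-27/32,-53/64,-105/128,-419/512 | -6703/8192,-3351/4096,-1675/2048,-837/1024,-209/256,-13/16,-3/4,-1/2,0 } => -13407/16384

-13407/16384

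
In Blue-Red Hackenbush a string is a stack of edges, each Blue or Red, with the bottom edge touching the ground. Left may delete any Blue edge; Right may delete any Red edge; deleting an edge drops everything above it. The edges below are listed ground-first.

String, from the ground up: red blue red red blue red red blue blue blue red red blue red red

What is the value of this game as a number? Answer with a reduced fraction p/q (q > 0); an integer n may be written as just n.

Recurse on prefixes of the 15-edge string red blue red red blue red red blue blue blue red red blue red red:
edge 1 of 15 (red): { (no moves) | 0 } so -1
edge 2 of 15 (blue): { -1 | 0 } so -1/2
edge 3 of 15 (red): { -1 | -1/2,0 } so -3/4
edge 4 of 15 (red): { -1 | -3/4,-1/2,0 } so -7/8
edge 5 of 15 (blue): { -1,-7/8 | -3/4,-1/2,0 } so -13/16
edge 6 of 15 (red): { -1,-7/8 | -13/16,-3/4,-1/2,0 } so -27/32
edge 7 of 15 (red): { -1,-7/8 | -27/32,-13/16,-3/4,-1/2,0 } so -55/64
edge 8 of 15 (blue): { -1,-7/8,-55/64 | -27/32,-13/16,-3/4,-1/2,0 } so -109/128
edge 9 of 15 (blue): { -1,-7/8,-55/64,-109/128 | -27/32,-13/16,-3/4,-1/2,0 } so -217/256
edge 10 of 15 (blue): { -1,-7/8,-55/64,-109/128,-217/256 | -27/32,-13/16,-3/4,-1/2,0 } so -433/512
edge 11 of 15 (red): { -1,-7/8,-55/64,-109/128,-217/256 | -433/512,-27/32,-13/16,-3/4,-1/2,0 } so -867/1024
edge 12 of 15 (red): { -1,-7/8,-55/64,-109/128,-217/256 | -867/1024,-433/512,-27/32,-13/16,-3/4,-1/2,0 } so -1735/2048
edge 13 of 15 (blue): { -1,-7/8,-55/64,-109/128,-217/256,-1735/2048 | -867/1024,-433/512,-27/32,-13/16,-3/4,-1/2,0 } so -3469/4096
edge 14 of 15 (red): { -1,-7/8,-55/64,-109/128,-217/256,-1735/2048 | -3469/4096,-867/1024,-433/512,-27/32,-13/16,-3/4,-1/2,0 } so -6939/8192
edge 15 of 15 (red): { -1,-7/8,-55/64,-109/128,-217/256,-1735/2048 | -6939/8192,-3469/4096,-867/1024,-433/512,-27/32,-13/16,-3/4,-1/2,0 } so -13879/16384

-13879/16384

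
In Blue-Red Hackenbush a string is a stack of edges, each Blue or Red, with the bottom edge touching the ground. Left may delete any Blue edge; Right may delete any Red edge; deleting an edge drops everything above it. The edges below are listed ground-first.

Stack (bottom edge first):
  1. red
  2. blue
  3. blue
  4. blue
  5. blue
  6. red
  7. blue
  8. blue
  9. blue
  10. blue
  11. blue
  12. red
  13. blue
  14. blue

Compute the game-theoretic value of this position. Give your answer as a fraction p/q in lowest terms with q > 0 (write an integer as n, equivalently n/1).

v(r) = { · | 0 } so -1
v(rb) = { -1 | 0 } so -1/2
v(rbb) = { -1; -1/2 | 0 } so -1/4
v(rbbb) = { -1; -1/2; -1/4 | 0 } so -1/8
v(rbbbb) = { -1; -1/2; -1/4; -1/8 | 0 } so -1/16
v(rbbbbr) = { -1; -1/2; -1/4; -1/8 | -1/16; 0 } so -3/32
v(rbbbbrb) = { -1; -1/2; -1/4; -1/8; -3/32 | -1/16; 0 } so -5/64
v(rbbbbrbb) = { -1; -1/2; -1/4; -1/8; -3/32; -5/64 | -1/16; 0 } so -9/128
v(rbbbbrbbb) = { -1; -1/2; -1/4; -1/8; -3/32; -5/64; -9/128 | -1/16; 0 } so -17/256
v(rbbbbrbbbb) = { -1; -1/2; -1/4; -1/8; -3/32; -5/64; -9/128; -17/256 | -1/16; 0 } so -33/512
v(rbbbbrbbbbb) = { -1; -1/2; -1/4; -1/8; -3/32; -5/64; -9/128; -17/256; -33/512 | -1/16; 0 } so -65/1024
v(rbbbbrbbbbbr) = { -1; -1/2; -1/4; -1/8; -3/32; -5/64; -9/128; -17/256; -33/512 | -65/1024; -1/16; 0 } so -131/2048
v(rbbbbrbbbbbrb) = { -1; -1/2; -1/4; -1/8; -3/32; -5/64; -9/128; -17/256; -33/512; -131/2048 | -65/1024; -1/16; 0 } so -261/4096
v(rbbbbrbbbbbrbb) = { -1; -1/2; -1/4; -1/8; -3/32; -5/64; -9/128; -17/256; -33/512; -131/2048; -261/4096 | -65/1024; -1/16; 0 } so -521/8192

-521/8192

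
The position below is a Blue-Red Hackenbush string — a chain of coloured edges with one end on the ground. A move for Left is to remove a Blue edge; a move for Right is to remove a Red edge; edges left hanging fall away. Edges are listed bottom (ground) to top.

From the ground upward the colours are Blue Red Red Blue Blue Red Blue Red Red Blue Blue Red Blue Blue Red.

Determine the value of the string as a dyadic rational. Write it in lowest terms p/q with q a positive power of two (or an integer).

6765/16384

g(B) = { 0 |  } = 1
g(BR) = { 0 | 1 } = 1/2
g(BRR) = { 0 | 1/2 1 } = 1/4
g(BRRB) = { 0 1/4 | 1/2 1 } = 3/8
g(BRRBB) = { 0 1/4 3/8 | 1/2 1 } = 7/16
g(BRRBBR) = { 0 1/4 3/8 | 7/16 1/2 1 } = 13/32
g(BRRBBRB) = { 0 1/4 3/8 13/32 | 7/16 1/2 1 } = 27/64
g(BRRBBRBR) = { 0 1/4 3/8 13/32 | 27/64 7/16 1/2 1 } = 53/128
g(BRRBBRBRR) = { 0 1/4 3/8 13/32 | 53/128 27/64 7/16 1/2 1 } = 105/256
g(BRRBBRBRRB) = { 0 1/4 3/8 13/32 105/256 | 53/128 27/64 7/16 1/2 1 } = 211/512
g(BRRBBRBRRBB) = { 0 1/4 3/8 13/32 105/256 211/512 | 53/128 27/64 7/16 1/2 1 } = 423/1024
g(BRRBBRBRRBBR) = { 0 1/4 3/8 13/32 105/256 211/512 | 423/1024 53/128 27/64 7/16 1/2 1 } = 845/2048
g(BRRBBRBRRBBRB) = { 0 1/4 3/8 13/32 105/256 211/512 845/2048 | 423/1024 53/128 27/64 7/16 1/2 1 } = 1691/4096
g(BRRBBRBRRBBRBB) = { 0 1/4 3/8 13/32 105/256 211/512 845/2048 1691/4096 | 423/1024 53/128 27/64 7/16 1/2 1 } = 3383/8192
g(BRRBBRBRRBBRBBR) = { 0 1/4 3/8 13/32 105/256 211/512 845/2048 1691/4096 | 3383/8192 423/1024 53/128 27/64 7/16 1/2 1 } = 6765/16384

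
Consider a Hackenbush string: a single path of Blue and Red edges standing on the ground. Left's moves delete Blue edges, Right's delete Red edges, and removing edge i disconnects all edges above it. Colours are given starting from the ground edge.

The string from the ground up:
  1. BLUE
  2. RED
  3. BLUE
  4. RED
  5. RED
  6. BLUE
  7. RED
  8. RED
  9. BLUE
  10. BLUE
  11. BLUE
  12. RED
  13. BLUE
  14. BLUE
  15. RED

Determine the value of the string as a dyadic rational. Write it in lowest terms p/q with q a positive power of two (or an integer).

val(B) = { 0 | none } gives 1
val(BR) = { 0 | 1 } gives 1/2
val(BRB) = { 0 1/2 | 1 } gives 3/4
val(BRBR) = { 0 1/2 | 3/4 1 } gives 5/8
val(BRBRR) = { 0 1/2 | 5/8 3/4 1 } gives 9/16
val(BRBRRB) = { 0 1/2 9/16 | 5/8 3/4 1 } gives 19/32
val(BRBRRBR) = { 0 1/2 9/16 | 19/32 5/8 3/4 1 } gives 37/64
val(BRBRRBRR) = { 0 1/2 9/16 | 37/64 19/32 5/8 3/4 1 } gives 73/128
val(BRBRRBRRB) = { 0 1/2 9/16 73/128 | 37/64 19/32 5/8 3/4 1 } gives 147/256
val(BRBRRBRRBB) = { 0 1/2 9/16 73/128 147/256 | 37/64 19/32 5/8 3/4 1 } gives 295/512
val(BRBRRBRRBBB) = { 0 1/2 9/16 73/128 147/256 295/512 | 37/64 19/32 5/8 3/4 1 } gives 591/1024
val(BRBRRBRRBBBR) = { 0 1/2 9/16 73/128 147/256 295/512 | 591/1024 37/64 19/32 5/8 3/4 1 } gives 1181/2048
val(BRBRRBRRBBBRB) = { 0 1/2 9/16 73/128 147/256 295/512 1181/2048 | 591/1024 37/64 19/32 5/8 3/4 1 } gives 2363/4096
val(BRBRRBRRBBBRBB) = { 0 1/2 9/16 73/128 147/256 295/512 1181/2048 2363/4096 | 591/1024 37/64 19/32 5/8 3/4 1 } gives 4727/8192
val(BRBRRBRRBBBRBBR) = { 0 1/2 9/16 73/128 147/256 295/512 1181/2048 2363/4096 | 4727/8192 591/1024 37/64 19/32 5/8 3/4 1 } gives 9453/16384

9453/16384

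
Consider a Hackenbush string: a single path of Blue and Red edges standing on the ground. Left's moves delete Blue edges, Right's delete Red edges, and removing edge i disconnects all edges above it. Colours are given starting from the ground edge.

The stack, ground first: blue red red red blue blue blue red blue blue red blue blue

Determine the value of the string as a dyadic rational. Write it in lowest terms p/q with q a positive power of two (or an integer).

951/4096

Prefix values for blue red red red blue blue blue red blue blue red blue blue via {L|R} + simplicity:
v(b) = { 0 | · } => 1
v(br) = { 0 | 1 } => 1/2
v(brr) = { 0 | 1/2; 1 } => 1/4
v(brrr) = { 0 | 1/4; 1/2; 1 } => 1/8
v(brrrb) = { 0; 1/8 | 1/4; 1/2; 1 } => 3/16
v(brrrbb) = { 0; 1/8; 3/16 | 1/4; 1/2; 1 } => 7/32
v(brrrbbb) = { 0; 1/8; 3/16; 7/32 | 1/4; 1/2; 1 } => 15/64
v(brrrbbbr) = { 0; 1/8; 3/16; 7/32 | 15/64; 1/4; 1/2; 1 } => 29/128
v(brrrbbbrb) = { 0; 1/8; 3/16; 7/32; 29/128 | 15/64; 1/4; 1/2; 1 } => 59/256
v(brrrbbbrbb) = { 0; 1/8; 3/16; 7/32; 29/128; 59/256 | 15/64; 1/4; 1/2; 1 } => 119/512
v(brrrbbbrbbr) = { 0; 1/8; 3/16; 7/32; 29/128; 59/256 | 119/512; 15/64; 1/4; 1/2; 1 } => 237/1024
v(brrrbbbrbbrb) = { 0; 1/8; 3/16; 7/32; 29/128; 59/256; 237/1024 | 119/512; 15/64; 1/4; 1/2; 1 } => 475/2048
v(brrrbbbrbbrbb) = { 0; 1/8; 3/16; 7/32; 29/128; 59/256; 237/1024; 475/2048 | 119/512; 15/64; 1/4; 1/2; 1 } => 951/4096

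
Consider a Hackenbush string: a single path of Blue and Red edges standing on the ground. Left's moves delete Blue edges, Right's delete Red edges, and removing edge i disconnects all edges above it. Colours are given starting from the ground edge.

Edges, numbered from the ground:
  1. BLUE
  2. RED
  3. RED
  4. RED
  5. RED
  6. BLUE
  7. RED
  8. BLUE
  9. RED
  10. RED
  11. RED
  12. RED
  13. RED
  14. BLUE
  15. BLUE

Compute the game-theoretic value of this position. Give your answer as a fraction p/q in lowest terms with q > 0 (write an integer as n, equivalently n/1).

1287/16384

1 of 15 · B · max L 0 · min R +∞ ⇒ 1
2 of 15 · BR · max L 0 · min R 1 ⇒ 1/2
3 of 15 · BRR · max L 0 · min R 1/2 ⇒ 1/4
4 of 15 · BRRR · max L 0 · min R 1/4 ⇒ 1/8
5 of 15 · BRRRR · max L 0 · min R 1/8 ⇒ 1/16
6 of 15 · BRRRRB · max L 1/16 · min R 1/8 ⇒ 3/32
7 of 15 · BRRRRBR · max L 1/16 · min R 3/32 ⇒ 5/64
8 of 15 · BRRRRBRB · max L 5/64 · min R 3/32 ⇒ 11/128
9 of 15 · BRRRRBRBR · max L 5/64 · min R 11/128 ⇒ 21/256
10 of 15 · BRRRRBRBRR · max L 5/64 · min R 21/256 ⇒ 41/512
11 of 15 · BRRRRBRBRRR · max L 5/64 · min R 41/512 ⇒ 81/1024
12 of 15 · BRRRRBRBRRRR · max L 5/64 · min R 81/1024 ⇒ 161/2048
13 of 15 · BRRRRBRBRRRRR · max L 5/64 · min R 161/2048 ⇒ 321/4096
14 of 15 · BRRRRBRBRRRRRB · max L 321/4096 · min R 161/2048 ⇒ 643/8192
15 of 15 · BRRRRBRBRRRRRBB · max L 643/8192 · min R 161/2048 ⇒ 1287/16384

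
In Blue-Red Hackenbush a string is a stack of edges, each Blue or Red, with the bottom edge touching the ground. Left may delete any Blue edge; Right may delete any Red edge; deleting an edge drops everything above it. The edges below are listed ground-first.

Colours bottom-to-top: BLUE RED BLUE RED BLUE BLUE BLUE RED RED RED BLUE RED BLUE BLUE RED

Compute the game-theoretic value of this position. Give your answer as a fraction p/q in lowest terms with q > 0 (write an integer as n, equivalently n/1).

11821/16384

Build v(s[:k]) for k = 1..15, string s = BLUE RED BLUE RED BLUE BLUE BLUE RED RED RED BLUE RED BLUE BLUE RED.
1 of 15 · B · max L 0 · min R +∞ => 1
2 of 15 · BR · max L 0 · min R 1 => 1/2
3 of 15 · BRB · max L 1/2 · min R 1 => 3/4
4 of 15 · BRBR · max L 1/2 · min R 3/4 => 5/8
5 of 15 · BRBRB · max L 5/8 · min R 3/4 => 11/16
6 of 15 · BRBRBB · max L 11/16 · min R 3/4 => 23/32
7 of 15 · BRBRBBB · max L 23/32 · min R 3/4 => 47/64
8 of 15 · BRBRBBBR · max L 23/32 · min R 47/64 => 93/128
9 of 15 · BRBRBBBRR · max L 23/32 · min R 93/128 => 185/256
10 of 15 · BRBRBBBRRR · max L 23/32 · min R 185/256 => 369/512
11 of 15 · BRBRBBBRRRB · max L 369/512 · min R 185/256 => 739/1024
12 of 15 · BRBRBBBRRRBR · max L 369/512 · min R 739/1024 => 1477/2048
13 of 15 · BRBRBBBRRRBRB · max L 1477/2048 · min R 739/1024 => 2955/4096
14 of 15 · BRBRBBBRRRBRBB · max L 2955/4096 · min R 739/1024 => 5911/8192
15 of 15 · BRBRBBBRRRBRBBR · max L 2955/4096 · min R 5911/8192 => 11821/16384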